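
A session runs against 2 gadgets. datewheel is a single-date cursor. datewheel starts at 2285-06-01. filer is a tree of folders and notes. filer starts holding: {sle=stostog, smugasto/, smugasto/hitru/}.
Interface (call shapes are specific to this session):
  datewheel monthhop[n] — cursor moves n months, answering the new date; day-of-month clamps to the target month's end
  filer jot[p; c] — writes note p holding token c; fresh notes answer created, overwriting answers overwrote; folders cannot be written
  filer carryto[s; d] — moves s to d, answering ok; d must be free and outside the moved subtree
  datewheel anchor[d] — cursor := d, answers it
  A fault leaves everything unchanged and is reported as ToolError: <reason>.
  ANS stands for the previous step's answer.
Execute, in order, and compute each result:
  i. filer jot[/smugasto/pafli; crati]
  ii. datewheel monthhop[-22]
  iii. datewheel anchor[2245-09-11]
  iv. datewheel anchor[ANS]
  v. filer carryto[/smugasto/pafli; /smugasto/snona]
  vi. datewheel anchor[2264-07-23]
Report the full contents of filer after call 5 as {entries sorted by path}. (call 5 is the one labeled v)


-- filer jot(p→/smugasto/pafli, c→crati) : created
-- datewheel monthhop(n→-22) : 2283-08-01
-- datewheel anchor(d→2245-09-11) : 2245-09-11
-- datewheel anchor(d→ANS) : 2245-09-11
-- filer carryto(s→/smugasto/pafli, d→/smugasto/snona) : ok
-- datewheel anchor(d→2264-07-23) : 2264-07-23

Answer: {sle=stostog, smugasto/, smugasto/hitru/, smugasto/snona=crati}


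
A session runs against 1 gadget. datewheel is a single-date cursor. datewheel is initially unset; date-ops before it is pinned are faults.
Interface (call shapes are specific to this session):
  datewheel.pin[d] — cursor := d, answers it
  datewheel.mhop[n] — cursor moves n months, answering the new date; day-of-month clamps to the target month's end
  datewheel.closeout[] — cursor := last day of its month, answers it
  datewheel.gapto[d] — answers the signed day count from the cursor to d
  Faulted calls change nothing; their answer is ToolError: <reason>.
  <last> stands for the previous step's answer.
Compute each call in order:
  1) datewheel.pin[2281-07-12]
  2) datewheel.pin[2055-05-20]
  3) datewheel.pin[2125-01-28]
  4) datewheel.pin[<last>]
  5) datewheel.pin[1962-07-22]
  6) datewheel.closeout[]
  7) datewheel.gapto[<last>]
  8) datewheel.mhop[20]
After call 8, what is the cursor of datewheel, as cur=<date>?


Answer: cur=1964-03-31

Derivation:
Invoking pin(d→2281-07-12), which returns 2281-07-12.
I run pin(d→2055-05-20), yielding 2055-05-20.
I use pin(d→2125-01-28), and see 2125-01-28.
I try pin(d→<last>), and see 2125-01-28.
Then pin(d→1962-07-22), and get 1962-07-22.
I call closeout, giving 1962-07-31.
I try gapto(d→<last>), giving 0.
I call mhop(n→20), which returns 1964-03-31.


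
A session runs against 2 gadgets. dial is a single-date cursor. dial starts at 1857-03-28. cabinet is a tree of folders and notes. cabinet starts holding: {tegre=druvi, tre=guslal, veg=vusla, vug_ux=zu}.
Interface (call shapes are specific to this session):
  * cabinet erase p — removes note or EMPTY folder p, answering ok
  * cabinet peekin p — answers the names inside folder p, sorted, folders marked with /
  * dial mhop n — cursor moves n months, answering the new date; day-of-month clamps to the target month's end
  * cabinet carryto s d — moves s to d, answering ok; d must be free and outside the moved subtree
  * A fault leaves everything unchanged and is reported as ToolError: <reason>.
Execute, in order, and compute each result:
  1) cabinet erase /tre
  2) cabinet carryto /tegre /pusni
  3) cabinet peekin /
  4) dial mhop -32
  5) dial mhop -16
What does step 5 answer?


Answer: 1853-03-28

Derivation:
# 1. cabinet erase(p: /tre) -> ok
# 2. cabinet carryto(s: /tegre, d: /pusni) -> ok
# 3. cabinet peekin(p: /) -> [pusni, veg, vug_ux]
# 4. dial mhop(n: -32) -> 1854-07-28
# 5. dial mhop(n: -16) -> 1853-03-28


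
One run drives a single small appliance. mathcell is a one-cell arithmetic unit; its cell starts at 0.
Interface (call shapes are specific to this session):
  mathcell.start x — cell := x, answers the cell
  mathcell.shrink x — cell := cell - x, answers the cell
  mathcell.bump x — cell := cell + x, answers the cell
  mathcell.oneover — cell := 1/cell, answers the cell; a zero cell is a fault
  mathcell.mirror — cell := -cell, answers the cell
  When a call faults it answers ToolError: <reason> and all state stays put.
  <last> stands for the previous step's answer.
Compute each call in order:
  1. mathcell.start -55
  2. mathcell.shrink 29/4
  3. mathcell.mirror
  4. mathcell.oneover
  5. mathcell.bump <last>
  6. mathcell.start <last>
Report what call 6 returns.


-> mathcell.start(x=-55)
<- -55
-> mathcell.shrink(x=29/4)
<- -249/4
-> mathcell.mirror()
<- 249/4
-> mathcell.oneover()
<- 4/249
-> mathcell.bump(x=<last>)
<- 8/249
-> mathcell.start(x=<last>)
<- 8/249

Answer: 8/249


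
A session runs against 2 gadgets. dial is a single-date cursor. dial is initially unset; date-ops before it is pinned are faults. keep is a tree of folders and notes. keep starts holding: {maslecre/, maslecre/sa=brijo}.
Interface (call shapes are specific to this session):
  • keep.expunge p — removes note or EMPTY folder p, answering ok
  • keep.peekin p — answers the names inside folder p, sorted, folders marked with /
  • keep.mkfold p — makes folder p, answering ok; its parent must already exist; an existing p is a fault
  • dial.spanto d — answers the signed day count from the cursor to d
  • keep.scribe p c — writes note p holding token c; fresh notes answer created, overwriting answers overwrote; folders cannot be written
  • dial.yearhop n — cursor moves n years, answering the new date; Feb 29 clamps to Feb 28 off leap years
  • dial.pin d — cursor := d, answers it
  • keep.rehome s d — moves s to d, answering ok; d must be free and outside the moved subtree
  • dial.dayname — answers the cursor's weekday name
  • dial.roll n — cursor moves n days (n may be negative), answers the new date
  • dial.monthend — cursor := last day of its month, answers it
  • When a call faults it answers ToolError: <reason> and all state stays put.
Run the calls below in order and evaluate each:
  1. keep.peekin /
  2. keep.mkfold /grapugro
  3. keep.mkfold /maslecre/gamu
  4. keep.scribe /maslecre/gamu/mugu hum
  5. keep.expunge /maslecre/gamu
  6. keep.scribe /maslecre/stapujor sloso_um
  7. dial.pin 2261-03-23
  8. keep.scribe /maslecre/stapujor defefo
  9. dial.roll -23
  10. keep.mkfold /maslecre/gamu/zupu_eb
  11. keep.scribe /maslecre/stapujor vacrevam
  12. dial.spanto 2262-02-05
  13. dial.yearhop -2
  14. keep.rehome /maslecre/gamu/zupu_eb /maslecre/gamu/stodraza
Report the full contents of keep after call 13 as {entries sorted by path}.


>>> keep.peekin p→/
:: [maslecre/]
>>> keep.mkfold p→/grapugro
:: ok
>>> keep.mkfold p→/maslecre/gamu
:: ok
>>> keep.scribe p→/maslecre/gamu/mugu c→hum
:: created
>>> keep.expunge p→/maslecre/gamu
:: ToolError: not empty
>>> keep.scribe p→/maslecre/stapujor c→sloso_um
:: created
>>> dial.pin d→2261-03-23
:: 2261-03-23
>>> keep.scribe p→/maslecre/stapujor c→defefo
:: overwrote
>>> dial.roll n→-23
:: 2261-02-28
>>> keep.mkfold p→/maslecre/gamu/zupu_eb
:: ok
>>> keep.scribe p→/maslecre/stapujor c→vacrevam
:: overwrote
>>> dial.spanto d→2262-02-05
:: 342
>>> dial.yearhop n→-2
:: 2259-02-28
>>> keep.rehome s→/maslecre/gamu/zupu_eb d→/maslecre/gamu/stodraza
:: ok

Answer: {grapugro/, maslecre/, maslecre/gamu/, maslecre/gamu/mugu=hum, maslecre/gamu/zupu_eb/, maslecre/sa=brijo, maslecre/stapujor=vacrevam}


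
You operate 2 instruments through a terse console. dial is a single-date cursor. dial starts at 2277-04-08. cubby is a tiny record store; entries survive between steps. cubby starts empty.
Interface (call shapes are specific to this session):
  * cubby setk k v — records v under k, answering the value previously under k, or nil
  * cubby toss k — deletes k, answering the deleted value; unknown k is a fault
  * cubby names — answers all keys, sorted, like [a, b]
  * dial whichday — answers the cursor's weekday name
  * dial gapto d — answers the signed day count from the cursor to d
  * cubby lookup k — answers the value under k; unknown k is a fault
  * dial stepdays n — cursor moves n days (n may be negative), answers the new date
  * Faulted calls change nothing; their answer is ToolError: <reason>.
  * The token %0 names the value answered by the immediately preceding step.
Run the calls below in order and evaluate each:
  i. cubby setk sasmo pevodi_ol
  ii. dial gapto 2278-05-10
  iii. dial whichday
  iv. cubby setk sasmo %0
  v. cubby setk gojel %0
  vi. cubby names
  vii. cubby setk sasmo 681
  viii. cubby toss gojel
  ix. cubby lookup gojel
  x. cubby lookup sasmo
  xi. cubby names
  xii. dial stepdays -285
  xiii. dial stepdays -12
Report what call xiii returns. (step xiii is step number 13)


Answer: 2276-06-15

Derivation:
I run cubby setk(k: sasmo, v: pevodi_ol): nil.
Next I call dial gapto(d: 2278-05-10), and get 397.
Now I run dial whichday(), and see Sunday.
Now I run cubby setk(k: sasmo, v: %0): pevodi_ol.
Then cubby setk(k: gojel, v: %0), giving nil.
I run cubby names(), and observe [gojel, sasmo].
I use cubby setk(k: sasmo, v: 681), — result: Sunday.
Calling cubby toss(k: gojel), yielding pevodi_ol.
I run cubby lookup(k: gojel), yielding ToolError: no such key gojel.
Next I call cubby lookup(k: sasmo), → 681.
I run cubby names, — result: [sasmo].
I try dial stepdays(n: -285), yielding 2276-06-27.
Using dial stepdays(n: -12), yielding 2276-06-15.


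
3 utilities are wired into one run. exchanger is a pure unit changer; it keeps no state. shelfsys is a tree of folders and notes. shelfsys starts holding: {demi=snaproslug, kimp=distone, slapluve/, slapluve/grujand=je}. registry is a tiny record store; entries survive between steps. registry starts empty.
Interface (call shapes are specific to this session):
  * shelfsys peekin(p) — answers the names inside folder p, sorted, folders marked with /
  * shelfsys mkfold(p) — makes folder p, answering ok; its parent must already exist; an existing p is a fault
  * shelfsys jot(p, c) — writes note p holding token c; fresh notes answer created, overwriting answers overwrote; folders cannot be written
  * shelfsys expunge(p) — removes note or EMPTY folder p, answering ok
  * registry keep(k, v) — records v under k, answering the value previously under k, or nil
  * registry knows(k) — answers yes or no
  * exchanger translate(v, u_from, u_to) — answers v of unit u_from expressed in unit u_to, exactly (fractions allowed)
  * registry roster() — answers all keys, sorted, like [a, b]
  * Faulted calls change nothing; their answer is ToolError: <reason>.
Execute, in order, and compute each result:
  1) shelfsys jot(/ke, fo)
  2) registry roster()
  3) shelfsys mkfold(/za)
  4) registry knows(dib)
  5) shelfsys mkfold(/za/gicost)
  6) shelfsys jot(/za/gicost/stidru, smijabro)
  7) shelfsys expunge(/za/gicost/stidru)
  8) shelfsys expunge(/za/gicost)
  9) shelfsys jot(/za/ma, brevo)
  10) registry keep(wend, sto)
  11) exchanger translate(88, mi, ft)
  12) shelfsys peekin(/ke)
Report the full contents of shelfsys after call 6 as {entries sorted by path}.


Answer: {demi=snaproslug, ke=fo, kimp=distone, slapluve/, slapluve/grujand=je, za/, za/gicost/, za/gicost/stidru=smijabro}

Derivation:
Calling shelfsys jot on /ke, fo, and see created.
I invoke registry roster, which returns [].
Invoking shelfsys mkfold on /za, which returns ok.
Then registry knows on dib, — result: no.
Then shelfsys mkfold on /za/gicost, — result: ok.
Invoking shelfsys jot on /za/gicost/stidru, smijabro, giving created.
Then shelfsys expunge on /za/gicost/stidru, — result: ok.
I try shelfsys expunge on /za/gicost: ok.
Next I call shelfsys jot on /za/ma, brevo: created.
I try registry keep on wend, sto, giving nil.
Using exchanger translate on 88, mi, ft, and get 464640.
Next I call shelfsys peekin on /ke, → ToolError: not a directory.


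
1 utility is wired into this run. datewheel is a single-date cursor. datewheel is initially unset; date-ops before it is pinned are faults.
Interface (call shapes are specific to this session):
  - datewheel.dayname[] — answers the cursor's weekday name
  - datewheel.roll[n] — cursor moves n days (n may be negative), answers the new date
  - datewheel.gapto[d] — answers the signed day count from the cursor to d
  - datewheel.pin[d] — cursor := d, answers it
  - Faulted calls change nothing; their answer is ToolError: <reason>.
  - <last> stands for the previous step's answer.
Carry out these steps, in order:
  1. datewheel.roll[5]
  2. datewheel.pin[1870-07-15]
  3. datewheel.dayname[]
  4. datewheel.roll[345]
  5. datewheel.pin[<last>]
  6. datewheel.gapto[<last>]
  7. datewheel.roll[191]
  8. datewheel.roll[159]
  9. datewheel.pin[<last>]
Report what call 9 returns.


Answer: 1872-06-09

Derivation:
·→ datewheel.roll(5)
·← ToolError: no date set
·→ datewheel.pin(1870-07-15)
·← 1870-07-15
·→ datewheel.dayname()
·← Friday
·→ datewheel.roll(345)
·← 1871-06-25
·→ datewheel.pin(<last>)
·← 1871-06-25
·→ datewheel.gapto(<last>)
·← 0
·→ datewheel.roll(191)
·← 1872-01-02
·→ datewheel.roll(159)
·← 1872-06-09
·→ datewheel.pin(<last>)
·← 1872-06-09


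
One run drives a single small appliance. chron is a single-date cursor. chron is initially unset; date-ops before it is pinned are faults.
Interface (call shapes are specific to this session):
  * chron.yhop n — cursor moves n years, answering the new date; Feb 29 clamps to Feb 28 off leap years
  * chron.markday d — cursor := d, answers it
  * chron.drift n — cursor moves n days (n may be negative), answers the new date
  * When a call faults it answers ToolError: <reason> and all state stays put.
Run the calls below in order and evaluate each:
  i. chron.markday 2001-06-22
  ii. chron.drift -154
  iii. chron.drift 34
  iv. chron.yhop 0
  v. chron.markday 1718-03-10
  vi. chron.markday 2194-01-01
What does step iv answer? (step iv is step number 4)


-> markday(d='2001-06-22')
<- 2001-06-22
-> drift(n='-154')
<- 2001-01-19
-> drift(n='34')
<- 2001-02-22
-> yhop(n='0')
<- 2001-02-22
-> markday(d='1718-03-10')
<- 1718-03-10
-> markday(d='2194-01-01')
<- 2194-01-01

Answer: 2001-02-22


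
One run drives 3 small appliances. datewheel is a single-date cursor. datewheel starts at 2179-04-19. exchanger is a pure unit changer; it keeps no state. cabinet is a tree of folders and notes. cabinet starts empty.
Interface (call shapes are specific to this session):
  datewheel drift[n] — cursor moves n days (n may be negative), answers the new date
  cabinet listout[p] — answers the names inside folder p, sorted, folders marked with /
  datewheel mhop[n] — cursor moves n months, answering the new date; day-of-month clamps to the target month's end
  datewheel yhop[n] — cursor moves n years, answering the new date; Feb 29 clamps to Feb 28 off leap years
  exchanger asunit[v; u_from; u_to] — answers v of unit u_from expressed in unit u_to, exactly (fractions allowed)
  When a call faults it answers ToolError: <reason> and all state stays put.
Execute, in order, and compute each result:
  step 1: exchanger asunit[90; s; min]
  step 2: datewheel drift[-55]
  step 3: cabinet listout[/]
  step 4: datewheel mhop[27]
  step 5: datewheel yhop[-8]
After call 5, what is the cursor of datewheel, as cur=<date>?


Answer: cur=2173-05-23

Derivation:
Do: exchanger asunit[v→90; u_from→s; u_to→min]
See: 3/2
Do: datewheel drift[n→-55]
See: 2179-02-23
Do: cabinet listout[p→/]
See: []
Do: datewheel mhop[n→27]
See: 2181-05-23
Do: datewheel yhop[n→-8]
See: 2173-05-23


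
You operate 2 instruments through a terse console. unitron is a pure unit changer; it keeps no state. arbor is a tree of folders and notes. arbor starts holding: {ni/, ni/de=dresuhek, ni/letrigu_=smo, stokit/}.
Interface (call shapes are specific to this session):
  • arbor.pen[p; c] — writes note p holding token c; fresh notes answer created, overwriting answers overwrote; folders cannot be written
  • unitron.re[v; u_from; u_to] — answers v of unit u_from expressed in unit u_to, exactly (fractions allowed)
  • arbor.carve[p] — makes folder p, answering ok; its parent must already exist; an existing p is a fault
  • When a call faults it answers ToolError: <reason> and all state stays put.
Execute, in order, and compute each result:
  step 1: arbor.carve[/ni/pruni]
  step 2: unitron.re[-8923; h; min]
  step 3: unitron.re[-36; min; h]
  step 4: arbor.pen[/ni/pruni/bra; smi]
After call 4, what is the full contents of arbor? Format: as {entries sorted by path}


Answer: {ni/, ni/de=dresuhek, ni/letrigu_=smo, ni/pruni/, ni/pruni/bra=smi, stokit/}

Derivation:
> arbor.carve p→/ni/pruni
  ok
> unitron.re v→-8923 u_from→h u_to→min
  -535380
> unitron.re v→-36 u_from→min u_to→h
  -3/5
> arbor.pen p→/ni/pruni/bra c→smi
  created


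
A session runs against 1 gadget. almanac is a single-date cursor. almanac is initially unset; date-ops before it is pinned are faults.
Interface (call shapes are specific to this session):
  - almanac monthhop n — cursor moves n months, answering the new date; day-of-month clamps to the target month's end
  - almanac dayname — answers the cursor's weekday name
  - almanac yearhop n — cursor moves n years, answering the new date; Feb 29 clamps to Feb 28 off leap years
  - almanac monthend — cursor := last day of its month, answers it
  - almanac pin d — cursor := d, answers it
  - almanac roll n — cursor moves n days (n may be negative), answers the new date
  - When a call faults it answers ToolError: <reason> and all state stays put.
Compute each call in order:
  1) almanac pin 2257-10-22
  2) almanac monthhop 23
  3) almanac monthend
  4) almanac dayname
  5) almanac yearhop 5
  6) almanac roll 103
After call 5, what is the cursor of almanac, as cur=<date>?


Answer: cur=2264-09-30

Derivation:
% almanac pin(d=2257-10-22) ~> 2257-10-22
% almanac monthhop(n=23) ~> 2259-09-22
% almanac monthend() ~> 2259-09-30
% almanac dayname() ~> Friday
% almanac yearhop(n=5) ~> 2264-09-30
% almanac roll(n=103) ~> 2265-01-11


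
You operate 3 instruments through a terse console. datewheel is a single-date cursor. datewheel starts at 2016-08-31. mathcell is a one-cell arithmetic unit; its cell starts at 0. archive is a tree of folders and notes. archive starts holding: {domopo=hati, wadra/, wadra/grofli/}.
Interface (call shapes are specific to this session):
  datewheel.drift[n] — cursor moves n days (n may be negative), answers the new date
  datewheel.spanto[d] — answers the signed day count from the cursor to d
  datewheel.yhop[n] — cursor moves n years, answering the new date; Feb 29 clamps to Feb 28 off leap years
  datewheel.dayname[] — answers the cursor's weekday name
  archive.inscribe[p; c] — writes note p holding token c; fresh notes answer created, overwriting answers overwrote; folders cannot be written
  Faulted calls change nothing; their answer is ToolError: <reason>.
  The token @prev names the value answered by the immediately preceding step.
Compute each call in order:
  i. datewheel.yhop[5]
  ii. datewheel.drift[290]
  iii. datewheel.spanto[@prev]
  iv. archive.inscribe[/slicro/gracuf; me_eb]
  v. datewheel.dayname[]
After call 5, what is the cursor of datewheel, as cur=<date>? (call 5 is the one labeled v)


Answer: cur=2022-06-17

Derivation:
-> yhop(n=5)
<- 2021-08-31
-> drift(n=290)
<- 2022-06-17
-> spanto(d=@prev)
<- 0
-> inscribe(p=/slicro/gracuf, c=me_eb)
<- ToolError: no parent
-> dayname()
<- Friday


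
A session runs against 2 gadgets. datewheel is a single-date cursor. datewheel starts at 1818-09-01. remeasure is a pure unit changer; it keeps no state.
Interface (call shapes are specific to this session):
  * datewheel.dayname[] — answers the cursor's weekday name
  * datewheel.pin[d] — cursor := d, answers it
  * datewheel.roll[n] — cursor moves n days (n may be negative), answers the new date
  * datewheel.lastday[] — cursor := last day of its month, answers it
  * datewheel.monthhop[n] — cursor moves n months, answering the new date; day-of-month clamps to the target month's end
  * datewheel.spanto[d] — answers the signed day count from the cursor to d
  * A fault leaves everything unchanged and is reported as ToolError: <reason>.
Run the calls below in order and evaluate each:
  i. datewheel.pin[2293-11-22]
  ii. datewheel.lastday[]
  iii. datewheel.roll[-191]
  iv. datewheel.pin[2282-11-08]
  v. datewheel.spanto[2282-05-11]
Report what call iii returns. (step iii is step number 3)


# pin(d='2293-11-22') : 2293-11-22
# lastday() : 2293-11-30
# roll(n='-191') : 2293-05-23
# pin(d='2282-11-08') : 2282-11-08
# spanto(d='2282-05-11') : -181

Answer: 2293-05-23


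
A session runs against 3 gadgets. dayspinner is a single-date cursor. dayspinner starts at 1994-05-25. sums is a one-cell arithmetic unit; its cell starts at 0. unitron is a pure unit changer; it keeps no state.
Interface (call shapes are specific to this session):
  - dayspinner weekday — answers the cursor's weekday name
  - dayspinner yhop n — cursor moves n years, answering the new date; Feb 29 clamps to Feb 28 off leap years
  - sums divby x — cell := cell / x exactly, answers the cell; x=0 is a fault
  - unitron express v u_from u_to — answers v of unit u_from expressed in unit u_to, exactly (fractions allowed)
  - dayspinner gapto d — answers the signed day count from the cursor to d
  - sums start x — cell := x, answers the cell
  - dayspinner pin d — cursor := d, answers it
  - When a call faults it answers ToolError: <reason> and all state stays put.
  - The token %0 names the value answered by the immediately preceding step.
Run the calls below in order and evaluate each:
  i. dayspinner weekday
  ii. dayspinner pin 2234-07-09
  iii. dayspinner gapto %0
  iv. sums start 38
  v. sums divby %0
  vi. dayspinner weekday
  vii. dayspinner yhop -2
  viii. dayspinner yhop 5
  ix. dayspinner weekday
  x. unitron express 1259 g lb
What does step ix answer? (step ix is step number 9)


Answer: Sunday

Derivation:
! dayspinner weekday() == Wednesday
! dayspinner pin(d: 2234-07-09) == 2234-07-09
! dayspinner gapto(d: %0) == 0
! sums start(x: 38) == 38
! sums divby(x: %0) == 1
! dayspinner weekday() == Wednesday
! dayspinner yhop(n: -2) == 2232-07-09
! dayspinner yhop(n: 5) == 2237-07-09
! dayspinner weekday() == Sunday
! unitron express(v: 1259, u_from: g, u_to: lb) == 125900000/45359237


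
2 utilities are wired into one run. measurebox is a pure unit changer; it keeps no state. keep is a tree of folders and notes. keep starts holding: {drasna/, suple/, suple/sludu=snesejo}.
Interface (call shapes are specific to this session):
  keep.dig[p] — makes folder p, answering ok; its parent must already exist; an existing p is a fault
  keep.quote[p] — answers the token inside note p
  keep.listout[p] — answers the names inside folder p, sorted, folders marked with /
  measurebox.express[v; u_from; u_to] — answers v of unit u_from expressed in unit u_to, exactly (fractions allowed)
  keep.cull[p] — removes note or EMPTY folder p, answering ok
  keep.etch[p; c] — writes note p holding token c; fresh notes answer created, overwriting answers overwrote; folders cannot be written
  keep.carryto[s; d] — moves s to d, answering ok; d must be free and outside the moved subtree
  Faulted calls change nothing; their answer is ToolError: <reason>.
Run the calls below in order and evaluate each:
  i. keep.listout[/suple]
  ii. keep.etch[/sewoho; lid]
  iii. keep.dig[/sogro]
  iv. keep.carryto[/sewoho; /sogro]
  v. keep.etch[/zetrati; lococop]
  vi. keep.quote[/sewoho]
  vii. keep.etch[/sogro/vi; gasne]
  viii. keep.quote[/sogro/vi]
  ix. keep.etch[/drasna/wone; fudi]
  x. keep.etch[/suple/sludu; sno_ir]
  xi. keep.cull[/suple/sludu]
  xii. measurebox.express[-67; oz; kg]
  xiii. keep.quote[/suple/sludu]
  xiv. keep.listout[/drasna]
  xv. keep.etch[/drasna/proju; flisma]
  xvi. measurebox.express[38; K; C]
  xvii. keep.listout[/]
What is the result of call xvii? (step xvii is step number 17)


! listout(p=/suple) -> [sludu]
! etch(p=/sewoho, c=lid) -> created
! dig(p=/sogro) -> ok
! carryto(s=/sewoho, d=/sogro) -> ToolError: exists
! etch(p=/zetrati, c=lococop) -> created
! quote(p=/sewoho) -> lid
! etch(p=/sogro/vi, c=gasne) -> created
! quote(p=/sogro/vi) -> gasne
! etch(p=/drasna/wone, c=fudi) -> created
! etch(p=/suple/sludu, c=sno_ir) -> overwrote
! cull(p=/suple/sludu) -> ok
! express(v=-67, u_from=oz, u_to=kg) -> -3039068879/1600000000
! quote(p=/suple/sludu) -> ToolError: not found
! listout(p=/drasna) -> [wone]
! etch(p=/drasna/proju, c=flisma) -> created
! express(v=38, u_from=K, u_to=C) -> -4703/20
! listout(p=/) -> [drasna/, sewoho, sogro/, suple/, zetrati]

Answer: [drasna/, sewoho, sogro/, suple/, zetrati]


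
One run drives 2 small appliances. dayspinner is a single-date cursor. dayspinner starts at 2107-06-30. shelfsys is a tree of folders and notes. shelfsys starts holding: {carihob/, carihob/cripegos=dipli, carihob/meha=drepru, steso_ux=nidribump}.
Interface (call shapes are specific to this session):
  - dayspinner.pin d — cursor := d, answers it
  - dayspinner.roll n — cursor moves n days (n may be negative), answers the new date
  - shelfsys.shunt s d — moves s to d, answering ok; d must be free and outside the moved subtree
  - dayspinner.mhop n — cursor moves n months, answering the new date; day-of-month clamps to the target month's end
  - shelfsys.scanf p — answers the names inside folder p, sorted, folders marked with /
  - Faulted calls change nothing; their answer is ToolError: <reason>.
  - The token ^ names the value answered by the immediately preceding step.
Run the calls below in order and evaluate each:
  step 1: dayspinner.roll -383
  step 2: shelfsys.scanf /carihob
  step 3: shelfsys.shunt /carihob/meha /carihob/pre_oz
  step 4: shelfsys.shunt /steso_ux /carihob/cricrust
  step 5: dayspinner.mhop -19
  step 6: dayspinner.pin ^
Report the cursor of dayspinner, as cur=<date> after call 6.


% 1. dayspinner.roll(n→-383) => 2106-06-12
% 2. shelfsys.scanf(p→/carihob) => [cripegos, meha]
% 3. shelfsys.shunt(s→/carihob/meha, d→/carihob/pre_oz) => ok
% 4. shelfsys.shunt(s→/steso_ux, d→/carihob/cricrust) => ok
% 5. dayspinner.mhop(n→-19) => 2104-11-12
% 6. dayspinner.pin(d→^) => 2104-11-12

Answer: cur=2104-11-12


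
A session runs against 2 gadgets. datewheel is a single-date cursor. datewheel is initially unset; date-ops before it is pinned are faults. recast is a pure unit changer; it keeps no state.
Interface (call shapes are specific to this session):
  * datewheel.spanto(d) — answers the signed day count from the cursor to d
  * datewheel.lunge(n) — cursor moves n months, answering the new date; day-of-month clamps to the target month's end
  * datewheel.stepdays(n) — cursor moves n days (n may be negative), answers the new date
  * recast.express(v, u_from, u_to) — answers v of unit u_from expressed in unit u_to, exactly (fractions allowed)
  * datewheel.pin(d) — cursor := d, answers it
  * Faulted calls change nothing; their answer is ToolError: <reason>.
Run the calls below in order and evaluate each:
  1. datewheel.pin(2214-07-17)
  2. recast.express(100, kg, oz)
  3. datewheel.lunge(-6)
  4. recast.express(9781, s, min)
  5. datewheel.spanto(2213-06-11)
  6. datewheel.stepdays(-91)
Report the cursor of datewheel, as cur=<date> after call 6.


Answer: cur=2213-10-18

Derivation:
Next I call pin on d→2214-07-17: 2214-07-17.
I try express on v→100, u_from→kg, u_to→oz, yielding 160000000000/45359237.
Invoking lunge on n→-6, → 2214-01-17.
I invoke express on v→9781, u_from→s, u_to→min, and see 9781/60.
Using spanto on d→2213-06-11, — result: -220.
Now I run stepdays on n→-91, → 2213-10-18.


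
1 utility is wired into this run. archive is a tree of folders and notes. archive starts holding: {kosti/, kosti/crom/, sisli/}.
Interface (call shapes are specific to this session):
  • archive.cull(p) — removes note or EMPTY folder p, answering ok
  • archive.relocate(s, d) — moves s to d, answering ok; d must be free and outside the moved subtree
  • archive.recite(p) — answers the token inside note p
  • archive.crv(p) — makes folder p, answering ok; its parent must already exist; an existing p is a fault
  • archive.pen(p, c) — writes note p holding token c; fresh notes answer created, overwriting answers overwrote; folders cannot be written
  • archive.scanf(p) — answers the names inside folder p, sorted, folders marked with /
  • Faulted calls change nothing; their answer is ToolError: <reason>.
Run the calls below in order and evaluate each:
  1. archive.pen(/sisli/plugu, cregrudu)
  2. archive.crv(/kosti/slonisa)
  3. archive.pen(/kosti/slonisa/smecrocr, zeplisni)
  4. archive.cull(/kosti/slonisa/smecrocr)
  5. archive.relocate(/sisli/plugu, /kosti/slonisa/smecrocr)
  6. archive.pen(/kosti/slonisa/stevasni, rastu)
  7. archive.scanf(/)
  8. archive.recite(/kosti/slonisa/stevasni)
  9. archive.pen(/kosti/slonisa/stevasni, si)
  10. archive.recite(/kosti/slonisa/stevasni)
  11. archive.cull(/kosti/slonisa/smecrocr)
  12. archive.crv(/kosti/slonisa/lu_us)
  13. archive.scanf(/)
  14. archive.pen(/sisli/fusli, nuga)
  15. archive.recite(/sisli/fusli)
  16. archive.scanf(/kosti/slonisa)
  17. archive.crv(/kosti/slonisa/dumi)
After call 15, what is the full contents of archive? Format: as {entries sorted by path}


% pen p=/sisli/plugu c=cregrudu
[out] created
% crv p=/kosti/slonisa
[out] ok
% pen p=/kosti/slonisa/smecrocr c=zeplisni
[out] created
% cull p=/kosti/slonisa/smecrocr
[out] ok
% relocate s=/sisli/plugu d=/kosti/slonisa/smecrocr
[out] ok
% pen p=/kosti/slonisa/stevasni c=rastu
[out] created
% scanf p=/
[out] [kosti/, sisli/]
% recite p=/kosti/slonisa/stevasni
[out] rastu
% pen p=/kosti/slonisa/stevasni c=si
[out] overwrote
% recite p=/kosti/slonisa/stevasni
[out] si
% cull p=/kosti/slonisa/smecrocr
[out] ok
% crv p=/kosti/slonisa/lu_us
[out] ok
% scanf p=/
[out] [kosti/, sisli/]
% pen p=/sisli/fusli c=nuga
[out] created
% recite p=/sisli/fusli
[out] nuga
% scanf p=/kosti/slonisa
[out] [lu_us/, stevasni]
% crv p=/kosti/slonisa/dumi
[out] ok

Answer: {kosti/, kosti/crom/, kosti/slonisa/, kosti/slonisa/lu_us/, kosti/slonisa/stevasni=si, sisli/, sisli/fusli=nuga}


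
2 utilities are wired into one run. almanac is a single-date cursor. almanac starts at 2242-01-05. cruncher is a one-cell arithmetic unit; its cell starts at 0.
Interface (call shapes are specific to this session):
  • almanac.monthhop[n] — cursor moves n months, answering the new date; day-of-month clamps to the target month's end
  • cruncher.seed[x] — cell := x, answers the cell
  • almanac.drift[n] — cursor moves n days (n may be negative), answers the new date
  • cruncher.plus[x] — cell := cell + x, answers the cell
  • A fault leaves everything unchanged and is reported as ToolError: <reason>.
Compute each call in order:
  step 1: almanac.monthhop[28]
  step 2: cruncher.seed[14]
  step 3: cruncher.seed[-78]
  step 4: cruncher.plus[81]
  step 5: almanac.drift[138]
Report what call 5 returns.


Answer: 2244-09-20

Derivation:
I run almanac.monthhop passing n='28', giving 2244-05-05.
Invoking cruncher.seed passing x='14': 14.
Invoking cruncher.seed passing x='-78', yielding -78.
Invoking cruncher.plus passing x='81': 3.
I use almanac.drift passing n='138', — result: 2244-09-20.


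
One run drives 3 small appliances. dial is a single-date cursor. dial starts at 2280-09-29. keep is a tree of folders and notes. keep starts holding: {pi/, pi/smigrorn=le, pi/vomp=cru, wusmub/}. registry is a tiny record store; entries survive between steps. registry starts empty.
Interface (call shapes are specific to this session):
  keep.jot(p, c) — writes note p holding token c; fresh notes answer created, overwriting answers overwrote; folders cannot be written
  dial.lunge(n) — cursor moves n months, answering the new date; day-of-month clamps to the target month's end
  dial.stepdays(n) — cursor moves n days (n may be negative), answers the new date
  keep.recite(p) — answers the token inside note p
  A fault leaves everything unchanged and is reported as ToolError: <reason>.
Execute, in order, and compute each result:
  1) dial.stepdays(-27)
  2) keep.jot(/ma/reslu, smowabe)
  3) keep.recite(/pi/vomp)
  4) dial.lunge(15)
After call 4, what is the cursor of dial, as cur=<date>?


~$ dial.stepdays n→-27
[out] 2280-09-02
~$ keep.jot p→/ma/reslu c→smowabe
[out] ToolError: no parent
~$ keep.recite p→/pi/vomp
[out] cru
~$ dial.lunge n→15
[out] 2281-12-02

Answer: cur=2281-12-02


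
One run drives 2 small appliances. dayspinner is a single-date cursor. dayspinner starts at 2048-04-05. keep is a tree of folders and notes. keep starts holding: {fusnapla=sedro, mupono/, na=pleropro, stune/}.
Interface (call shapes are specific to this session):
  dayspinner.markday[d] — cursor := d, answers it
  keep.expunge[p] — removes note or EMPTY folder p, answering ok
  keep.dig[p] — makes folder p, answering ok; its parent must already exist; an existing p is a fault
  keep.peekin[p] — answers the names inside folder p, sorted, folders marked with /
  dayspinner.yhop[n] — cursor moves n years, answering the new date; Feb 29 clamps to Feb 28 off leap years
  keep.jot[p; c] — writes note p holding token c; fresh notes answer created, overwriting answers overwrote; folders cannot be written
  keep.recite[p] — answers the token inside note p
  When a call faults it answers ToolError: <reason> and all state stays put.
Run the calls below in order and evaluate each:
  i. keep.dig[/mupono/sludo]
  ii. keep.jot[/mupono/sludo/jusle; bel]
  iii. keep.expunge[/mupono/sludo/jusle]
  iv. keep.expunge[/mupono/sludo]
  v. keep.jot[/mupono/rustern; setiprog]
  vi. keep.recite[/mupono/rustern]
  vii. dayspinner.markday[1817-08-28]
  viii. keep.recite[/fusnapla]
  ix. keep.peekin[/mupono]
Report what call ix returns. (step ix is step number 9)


Answer: [rustern]

Derivation:
-- 1. keep.dig(p: /mupono/sludo) : ok
-- 2. keep.jot(p: /mupono/sludo/jusle, c: bel) : created
-- 3. keep.expunge(p: /mupono/sludo/jusle) : ok
-- 4. keep.expunge(p: /mupono/sludo) : ok
-- 5. keep.jot(p: /mupono/rustern, c: setiprog) : created
-- 6. keep.recite(p: /mupono/rustern) : setiprog
-- 7. dayspinner.markday(d: 1817-08-28) : 1817-08-28
-- 8. keep.recite(p: /fusnapla) : sedro
-- 9. keep.peekin(p: /mupono) : [rustern]


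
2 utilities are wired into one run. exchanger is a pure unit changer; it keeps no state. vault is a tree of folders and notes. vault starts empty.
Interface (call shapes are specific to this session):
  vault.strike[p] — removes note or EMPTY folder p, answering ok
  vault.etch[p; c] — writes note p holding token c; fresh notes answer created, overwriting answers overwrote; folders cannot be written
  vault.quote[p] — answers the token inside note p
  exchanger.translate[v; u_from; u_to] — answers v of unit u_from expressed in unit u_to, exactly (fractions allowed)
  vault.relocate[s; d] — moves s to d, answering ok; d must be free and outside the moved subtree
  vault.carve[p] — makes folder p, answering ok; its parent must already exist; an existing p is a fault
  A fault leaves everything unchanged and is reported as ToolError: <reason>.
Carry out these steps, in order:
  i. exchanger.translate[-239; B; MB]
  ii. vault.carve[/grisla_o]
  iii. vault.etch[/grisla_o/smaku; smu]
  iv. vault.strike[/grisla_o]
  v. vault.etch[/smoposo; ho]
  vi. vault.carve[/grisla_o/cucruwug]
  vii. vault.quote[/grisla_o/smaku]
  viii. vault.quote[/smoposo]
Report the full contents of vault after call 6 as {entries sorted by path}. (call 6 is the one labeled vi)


Answer: {grisla_o/, grisla_o/cucruwug/, grisla_o/smaku=smu, smoposo=ho}

Derivation:
Act: exchanger.translate[v→-239; u_from→B; u_to→MB]
Obs: -239/1000000
Act: vault.carve[p→/grisla_o]
Obs: ok
Act: vault.etch[p→/grisla_o/smaku; c→smu]
Obs: created
Act: vault.strike[p→/grisla_o]
Obs: ToolError: not empty
Act: vault.etch[p→/smoposo; c→ho]
Obs: created
Act: vault.carve[p→/grisla_o/cucruwug]
Obs: ok
Act: vault.quote[p→/grisla_o/smaku]
Obs: smu
Act: vault.quote[p→/smoposo]
Obs: ho


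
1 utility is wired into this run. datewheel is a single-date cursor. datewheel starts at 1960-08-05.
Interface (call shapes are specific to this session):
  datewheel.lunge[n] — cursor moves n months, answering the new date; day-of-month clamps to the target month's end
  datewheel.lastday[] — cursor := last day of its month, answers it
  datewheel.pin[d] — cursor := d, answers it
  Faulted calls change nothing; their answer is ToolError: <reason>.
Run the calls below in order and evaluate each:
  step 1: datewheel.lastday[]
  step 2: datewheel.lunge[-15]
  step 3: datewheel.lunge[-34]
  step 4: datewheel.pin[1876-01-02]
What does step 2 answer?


Answer: 1959-05-31

Derivation:
Then datewheel.lastday, which returns 1960-08-31.
I call datewheel.lunge using -15: 1959-05-31.
Now I run datewheel.lunge using -34, → 1956-07-31.
I run datewheel.pin using 1876-01-02, which returns 1876-01-02.


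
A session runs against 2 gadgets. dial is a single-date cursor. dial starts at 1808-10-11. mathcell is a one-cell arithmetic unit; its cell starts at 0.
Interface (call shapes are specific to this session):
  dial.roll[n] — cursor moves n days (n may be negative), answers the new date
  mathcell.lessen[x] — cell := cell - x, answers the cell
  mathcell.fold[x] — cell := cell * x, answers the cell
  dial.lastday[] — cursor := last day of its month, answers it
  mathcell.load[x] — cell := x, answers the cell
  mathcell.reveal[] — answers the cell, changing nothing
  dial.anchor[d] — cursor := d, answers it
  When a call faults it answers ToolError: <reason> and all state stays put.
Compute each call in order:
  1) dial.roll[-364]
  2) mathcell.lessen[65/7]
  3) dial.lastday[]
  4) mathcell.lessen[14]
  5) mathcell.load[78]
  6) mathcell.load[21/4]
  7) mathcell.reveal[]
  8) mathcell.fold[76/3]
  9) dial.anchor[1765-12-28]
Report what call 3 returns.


→ dial.roll(-364)
← 1807-10-13
→ mathcell.lessen(65/7)
← -65/7
→ dial.lastday()
← 1807-10-31
→ mathcell.lessen(14)
← -163/7
→ mathcell.load(78)
← 78
→ mathcell.load(21/4)
← 21/4
→ mathcell.reveal()
← 21/4
→ mathcell.fold(76/3)
← 133
→ dial.anchor(1765-12-28)
← 1765-12-28

Answer: 1807-10-31


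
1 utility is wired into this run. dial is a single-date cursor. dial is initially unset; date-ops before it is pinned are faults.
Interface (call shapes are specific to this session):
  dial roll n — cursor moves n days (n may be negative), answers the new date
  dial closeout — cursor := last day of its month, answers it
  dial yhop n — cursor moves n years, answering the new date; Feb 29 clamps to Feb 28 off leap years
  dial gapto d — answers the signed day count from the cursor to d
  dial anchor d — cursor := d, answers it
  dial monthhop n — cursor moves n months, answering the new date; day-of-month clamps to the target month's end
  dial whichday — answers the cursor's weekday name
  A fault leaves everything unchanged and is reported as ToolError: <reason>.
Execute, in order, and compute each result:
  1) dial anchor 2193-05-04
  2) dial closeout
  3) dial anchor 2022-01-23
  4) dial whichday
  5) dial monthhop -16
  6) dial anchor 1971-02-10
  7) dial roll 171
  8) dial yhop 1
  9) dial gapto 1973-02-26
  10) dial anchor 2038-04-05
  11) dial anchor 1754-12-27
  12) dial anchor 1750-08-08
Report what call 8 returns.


Answer: 1972-07-31

Derivation:
>>> dial anchor d=2193-05-04
:: 2193-05-04
>>> dial closeout
:: 2193-05-31
>>> dial anchor d=2022-01-23
:: 2022-01-23
>>> dial whichday
:: Sunday
>>> dial monthhop n=-16
:: 2020-09-23
>>> dial anchor d=1971-02-10
:: 1971-02-10
>>> dial roll n=171
:: 1971-07-31
>>> dial yhop n=1
:: 1972-07-31
>>> dial gapto d=1973-02-26
:: 210
>>> dial anchor d=2038-04-05
:: 2038-04-05
>>> dial anchor d=1754-12-27
:: 1754-12-27
>>> dial anchor d=1750-08-08
:: 1750-08-08
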